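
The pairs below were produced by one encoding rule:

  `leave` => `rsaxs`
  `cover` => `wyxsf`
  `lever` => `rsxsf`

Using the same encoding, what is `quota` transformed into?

umyba

l(11)→r(17) and e(4)→s(18) fit y≡11x+0 (mod 26); the inverse of 11 mod 26 is 19. Each letter's alphabet position (a=0..z=25) is mapped through 11·x+0 mod 26 — an affine cipher.
For quota: q(16)→11·16+0≡20=u; u(20)→11·20+0≡12=m; o(14)→11·14+0≡24=y; t(19)→11·19+0≡1=b; a(0)→11·0+0≡0=a (all mod 26).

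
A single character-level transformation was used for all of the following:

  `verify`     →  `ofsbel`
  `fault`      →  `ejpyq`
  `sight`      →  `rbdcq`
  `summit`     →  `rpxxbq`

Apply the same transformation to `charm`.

v(21)→o(14) and e(4)→f(5) fit y≡25x+9 (mod 26); the inverse of 25 mod 26 is 25. Treating letters as 0–25, the rule is x ↦ 25x + 9 (mod 26).
Applying it to charm: c(2)→25·2+9≡7=h; h(7)→25·7+9≡2=c; a(0)→25·0+9≡9=j; r(17)→25·17+9≡18=s; m(12)→25·12+9≡23=x (all mod 26).

hcjsx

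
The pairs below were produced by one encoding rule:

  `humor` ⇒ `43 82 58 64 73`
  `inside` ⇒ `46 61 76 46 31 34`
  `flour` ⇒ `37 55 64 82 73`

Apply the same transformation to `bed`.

25 34 31

The formula is n = 3×(alphabet index, a=1) + 19.
For bed: b=2→25, e=5→34, d=4→31.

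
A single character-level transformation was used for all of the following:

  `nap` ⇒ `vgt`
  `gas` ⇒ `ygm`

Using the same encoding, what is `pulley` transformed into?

ekrrav

The output letters match the input read backwards, each shifted +6: nap reversed is pan. The word is reversed, then every letter is shifted forward by 6.
On pulley: reverse → yellup; then shift: y+6=e, e+6=k, l+6=r, l+6=r, u+6=a, p+6=v.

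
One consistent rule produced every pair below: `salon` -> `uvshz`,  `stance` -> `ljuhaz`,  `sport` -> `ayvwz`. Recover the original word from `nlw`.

peg

Read the word backwards and shift each letter +7.
Decoding nlw: shift back: n−7=g, l−7=e, w−7=p → gep; then reverse → peg.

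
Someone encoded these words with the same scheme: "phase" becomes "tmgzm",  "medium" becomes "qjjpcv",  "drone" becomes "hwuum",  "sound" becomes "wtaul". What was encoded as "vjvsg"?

In phase: p→t is +4, h→m is +5, a→g is +6, s→z is +7 — the shift increases by 1 each position. Letter i (0-indexed) is shifted by i+4, so successive shifts are 4, 5, 6, ….
Reversing it on vjvsg: v−4=r, j−5=e, v−6=p, s−7=l, g−8=y.

reply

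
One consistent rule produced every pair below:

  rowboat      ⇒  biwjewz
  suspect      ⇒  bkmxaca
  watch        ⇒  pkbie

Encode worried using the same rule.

The output letters match the input read backwards, each shifted +8: rowboat reversed is taobwor. Read the word backwards and shift each letter +8.
For worried: reverse → deirrow; then shift: d+8=l, e+8=m, i+8=q, r+8=z, r+8=z, o+8=w, w+8=e.

lmqzzwe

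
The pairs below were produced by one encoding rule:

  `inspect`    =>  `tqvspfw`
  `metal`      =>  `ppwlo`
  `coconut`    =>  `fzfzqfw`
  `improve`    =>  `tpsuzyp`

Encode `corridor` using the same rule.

Vowels shift forward by 11 and consonants shift forward by 3.
For corridor: c(cons)+3=f, o(vowel)+11=z, r(cons)+3=u, r(cons)+3=u, i(vowel)+11=t, d(cons)+3=g, o(vowel)+11=z, r(cons)+3=u.

fzuutgzu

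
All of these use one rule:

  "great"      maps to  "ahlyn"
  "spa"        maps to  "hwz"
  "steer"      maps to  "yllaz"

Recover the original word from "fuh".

any

Two steps: reverse the string, then apply a Caesar shift of +7.
Undoing it on fuh: shift back: f−7=y, u−7=n, h−7=a → yna; then reverse → any.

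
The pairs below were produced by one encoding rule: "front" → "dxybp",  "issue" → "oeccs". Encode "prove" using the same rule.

ofybz

The word is reversed, then every letter is shifted forward by 10.
Applying it to prove: reverse → evorp; then shift: e+10=o, v+10=f, o+10=y, r+10=b, p+10=z.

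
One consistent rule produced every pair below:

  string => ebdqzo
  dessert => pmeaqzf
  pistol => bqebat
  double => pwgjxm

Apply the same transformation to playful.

Shifts by position in string: pos 0: s→e (+12), pos 1: t→b (+8), pos 2: r→d (+12), pos 3: i→q (+8) — repeating every 2. It's a Vigenère-style cipher with numeric key [12,8]: position i shifts by key[i mod 2].
On playful: p+12=b, l+8=t, a+12=m, y+8=g, f+12=r, u+8=c, l+12=x.

btmgrcx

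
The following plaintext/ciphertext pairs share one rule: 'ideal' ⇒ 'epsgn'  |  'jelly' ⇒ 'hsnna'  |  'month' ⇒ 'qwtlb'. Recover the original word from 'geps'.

This is an affine cipher: with a=0,…,z=25, each position x becomes (3x+6) mod 26.
Decoding geps: g(6)→9·(6−6)≡0=a; e(4)→9·(4−6)≡8=i; p(15)→9·(15−6)≡3=d; s(18)→9·(18−6)≡4=e (all mod 26).

aide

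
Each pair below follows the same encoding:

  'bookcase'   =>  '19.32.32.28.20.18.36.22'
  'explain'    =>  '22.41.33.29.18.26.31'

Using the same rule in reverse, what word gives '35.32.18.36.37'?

roast

b is letter #2 and maps to 19: an offset of 17. Letters become their 1-based position plus 17 (so a→18, b→19, …).
Reversing it on 35.32.18.36.37: 35→(35−17)÷1=18=r, 32→(32−17)÷1=15=o, 18→(18−17)÷1=1=a, 36→(36−17)÷1=19=s, 37→(37−17)÷1=20=t.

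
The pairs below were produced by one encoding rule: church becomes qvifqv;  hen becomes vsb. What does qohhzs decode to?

This is a Caesar cipher with shift 14.
Decoding qohhzs: q−14=c, o−14=a, h−14=t, h−14=t, z−14=l, s−14=e.

cattle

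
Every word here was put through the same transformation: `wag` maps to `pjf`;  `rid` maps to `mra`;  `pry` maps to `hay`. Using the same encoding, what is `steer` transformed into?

anncb

The output letters match the input read backwards, each shifted +9: wag reversed is gaw. The word is reversed, then every letter is shifted forward by 9.
On steer: reverse → reets; then shift: r+9=a, e+9=n, e+9=n, t+9=c, s+9=b.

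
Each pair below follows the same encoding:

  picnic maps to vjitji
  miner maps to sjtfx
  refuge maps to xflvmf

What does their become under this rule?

znfjx

The shift depends on letter class: consonant p→v is +6, but vowel i→j is +1. Two shifts are in play — +1 for a/e/i/o/u, +6 for every other letter.
Applying it to their: t(cons)+6=z, h(cons)+6=n, e(vowel)+1=f, i(vowel)+1=j, r(cons)+6=x.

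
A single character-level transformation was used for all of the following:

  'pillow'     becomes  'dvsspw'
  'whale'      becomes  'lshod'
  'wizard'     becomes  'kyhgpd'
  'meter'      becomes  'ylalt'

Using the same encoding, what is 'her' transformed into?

ylo

The output letters match the input read backwards, each shifted +7: pillow reversed is wollip. Two steps: reverse the string, then apply a Caesar shift of +7.
Applying it to her: reverse → reh; then shift: r+7=y, e+7=l, h+7=o.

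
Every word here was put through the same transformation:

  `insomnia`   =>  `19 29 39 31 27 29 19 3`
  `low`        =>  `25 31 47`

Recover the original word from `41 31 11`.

i(#9)→19 and n(#14)→29: differences scale by 2, so n = 2·pos + 1. The formula is n = 2×(alphabet index, a=1) + 1.
Reversing it on 41 31 11: 41→(41−1)÷2=20=t, 31→(31−1)÷2=15=o, 11→(11−1)÷2=5=e.

toe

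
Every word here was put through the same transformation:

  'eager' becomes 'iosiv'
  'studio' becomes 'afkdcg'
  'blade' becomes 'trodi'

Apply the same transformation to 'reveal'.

Treating letters as 0–25, the rule is x ↦ 5x + 14 (mod 26).
Applying it to reveal: r(17)→5·17+14≡21=v; e(4)→5·4+14≡8=i; v(21)→5·21+14≡15=p; e(4)→5·4+14≡8=i; a(0)→5·0+14≡14=o; l(11)→5·11+14≡17=r (all mod 26).

vipior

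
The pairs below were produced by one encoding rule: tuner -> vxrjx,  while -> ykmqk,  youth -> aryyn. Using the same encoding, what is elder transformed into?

In tuner: t→v is +2, u→x is +3, n→r is +4, e→j is +5 — the shift increases by 1 each position. Letter i (0-indexed) is shifted by i+2, so successive shifts are 2, 3, 4, ….
On elder: e+2=g, l+3=o, d+4=h, e+5=j, r+6=x.

gohjx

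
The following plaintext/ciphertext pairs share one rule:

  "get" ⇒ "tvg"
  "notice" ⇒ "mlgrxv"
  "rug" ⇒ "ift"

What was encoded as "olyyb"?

lobby

Each letter is replaced by its mirror in the alphabet: a↔z, b↔y, c↔x, and so on (the Atbash cipher).
Reversing it on olyyb: o↔l, l↔o, y↔b, y↔b, b↔y.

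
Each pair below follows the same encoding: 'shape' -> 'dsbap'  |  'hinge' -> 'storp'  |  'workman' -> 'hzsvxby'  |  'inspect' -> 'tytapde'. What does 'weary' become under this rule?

Shifts by position in shape: pos 0: s→d (+11), pos 1: h→s (+11), pos 2: a→b (+1), pos 3: p→a (+11), pos 4: e→p (+11) — repeating every 3. The shifts repeat in a cycle of length 3: positions 0,1,… shift by +11, +11, +1, then the pattern repeats.
For weary: w+11=h, e+11=p, a+1=b, r+11=c, y+11=j.

hpbcj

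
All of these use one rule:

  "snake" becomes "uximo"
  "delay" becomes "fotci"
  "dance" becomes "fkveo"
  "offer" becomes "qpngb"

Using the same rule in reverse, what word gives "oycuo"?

Shifts by position in snake: pos 0: s→u (+2), pos 1: n→x (+10), pos 2: a→i (+8), pos 3: k→m (+2), pos 4: e→o (+10) — repeating every 3. It's a Vigenère-style cipher with numeric key [2,10,8]: position i shifts by key[i mod 3].
Undoing it on oycuo: o−2=m, y−10=o, c−8=u, u−2=s, o−10=e.

mouse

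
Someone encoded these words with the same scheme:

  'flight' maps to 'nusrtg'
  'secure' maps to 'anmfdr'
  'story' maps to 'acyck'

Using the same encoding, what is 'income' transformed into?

In flight: f→n is +8, l→u is +9, i→s is +10, g→r is +11 — the shift increases by 1 each position. The shift increases by 1 at each position, starting from +8: 8, 9, 10, ….
On income: i+8=q, n+9=w, c+10=m, o+11=z, m+12=y, e+13=r.

qwmzyr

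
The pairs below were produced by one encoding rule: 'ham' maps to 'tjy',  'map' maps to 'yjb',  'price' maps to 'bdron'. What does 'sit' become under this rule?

The rule splits by letter class: vowels +9, consonants +12.
Applying it to sit: s(cons)+12=e, i(vowel)+9=r, t(cons)+12=f.

erf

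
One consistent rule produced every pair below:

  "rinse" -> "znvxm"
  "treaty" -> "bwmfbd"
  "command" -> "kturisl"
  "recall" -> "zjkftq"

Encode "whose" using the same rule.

emwxm

Shifts by position in rinse: pos 0: r→z (+8), pos 1: i→n (+5), pos 2: n→v (+8), pos 3: s→x (+5) — repeating every 2. The shifts repeat in a cycle of length 2: positions 0,1,… shift by +8, +5, then the pattern repeats.
On whose: w+8=e, h+5=m, o+8=w, s+5=x, e+8=m.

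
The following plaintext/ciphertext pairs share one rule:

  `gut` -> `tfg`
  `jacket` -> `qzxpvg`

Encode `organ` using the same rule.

Each pair mirrors across the alphabet (g↔t, u↔f, t↔g): positions sum to 25. Each letter is replaced by its mirror in the alphabet: a↔z, b↔y, c↔x, and so on (the Atbash cipher).
On organ: o↔l, r↔i, g↔t, a↔z, n↔m.

litzm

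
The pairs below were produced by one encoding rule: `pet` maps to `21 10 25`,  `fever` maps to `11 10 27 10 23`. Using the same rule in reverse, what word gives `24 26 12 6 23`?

sugar

p is letter #16 and maps to 21: an offset of 5. The number is (letter's place in the alphabet, a=1) + 5.
Reversing it on 24 26 12 6 23: 24→(24−5)÷1=19=s, 26→(26−5)÷1=21=u, 12→(12−5)÷1=7=g, 6→(6−5)÷1=1=a, 23→(23−5)÷1=18=r.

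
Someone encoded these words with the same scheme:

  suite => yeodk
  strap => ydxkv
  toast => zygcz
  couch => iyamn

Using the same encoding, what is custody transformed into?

A repeating key of period 2 is used — shifts +6, +10 over and over.
For custody: c+6=i, u+10=e, s+6=y, t+10=d, o+6=u, d+10=n, y+6=e.

ieydune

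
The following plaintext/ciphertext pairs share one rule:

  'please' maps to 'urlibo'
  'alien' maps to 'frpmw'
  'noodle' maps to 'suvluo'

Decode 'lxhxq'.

The shift increases by 1 at each position, starting from +5: 5, 6, 7, ….
Decoding lxhxq: l−5=g, x−6=r, h−7=a, x−8=p, q−9=h.

graph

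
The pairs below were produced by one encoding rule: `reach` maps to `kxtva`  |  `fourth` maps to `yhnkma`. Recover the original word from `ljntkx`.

square

Compare letters: r→k is +19, e→x is +19, a→t is +19 — a constant shift. Each letter is shifted forward by 19 in the alphabet (a Caesar shift of +19).
Undoing it on ljntkx: l−19=s, j−19=q, n−19=u, t−19=a, k−19=r, x−19=e.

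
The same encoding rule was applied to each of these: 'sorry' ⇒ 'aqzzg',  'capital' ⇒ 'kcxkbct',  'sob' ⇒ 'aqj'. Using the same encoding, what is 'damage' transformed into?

lcucog

The shift depends on letter class: consonant s→a is +8, but vowel o→q is +2. Vowels shift forward by 2 and consonants shift forward by 8.
Applying it to damage: d(cons)+8=l, a(vowel)+2=c, m(cons)+8=u, a(vowel)+2=c, g(cons)+8=o, e(vowel)+2=g.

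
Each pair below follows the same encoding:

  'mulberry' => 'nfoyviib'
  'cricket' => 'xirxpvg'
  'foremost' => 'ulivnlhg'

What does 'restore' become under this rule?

Each pair mirrors across the alphabet (m↔n, u↔f, l↔o): positions sum to 25. Letters are reflected about the middle of the alphabet (position → 25−position): Atbash.
On restore: r↔i, e↔v, s↔h, t↔g, o↔l, r↔i, e↔v.

ivhgliv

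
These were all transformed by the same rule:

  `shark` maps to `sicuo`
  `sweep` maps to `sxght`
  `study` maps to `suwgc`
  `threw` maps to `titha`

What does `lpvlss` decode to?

lotion

In shark: s→s is +0, h→i is +1, a→c is +2, r→u is +3 — the shift increases by 1 each position. The shift increases by 1 at each position, starting from +0: 0, 1, 2, ….
Reversing it on lpvlss: l−0=l, p−1=o, v−2=t, l−3=i, s−4=o, s−5=n.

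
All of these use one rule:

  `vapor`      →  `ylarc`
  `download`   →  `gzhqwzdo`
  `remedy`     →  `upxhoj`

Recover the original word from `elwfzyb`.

Shifts by position in vapor: pos 0: v→y (+3), pos 1: a→l (+11), pos 2: p→a (+11), pos 3: o→r (+3), pos 4: r→c (+11) — repeating every 3. A repeating key of period 3 is used — shifts +3, +11, +11 over and over.
Decoding elwfzyb: e−3=b, l−11=a, w−11=l, f−3=c, z−11=o, y−11=n, b−3=y.

balcony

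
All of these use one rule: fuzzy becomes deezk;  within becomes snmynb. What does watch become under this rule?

mhyfb

Two steps: reverse the string, then apply a Caesar shift of +5.
Applying it to watch: reverse → hctaw; then shift: h+5=m, c+5=h, t+5=y, a+5=f, w+5=b.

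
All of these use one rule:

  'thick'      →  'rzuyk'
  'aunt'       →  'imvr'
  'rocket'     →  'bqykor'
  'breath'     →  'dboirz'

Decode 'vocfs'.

t(19)→r(17) and h(7)→z(25) fit y≡21x+8 (mod 26); the inverse of 21 mod 26 is 5. Treating letters as 0–25, the rule is x ↦ 21x + 8 (mod 26).
Decoding vocfs: v(21)→5·(21−8)≡13=n; o(14)→5·(14−8)≡4=e; c(2)→5·(2−8)≡22=w; f(5)→5·(5−8)≡11=l; s(18)→5·(18−8)≡24=y (all mod 26).

newly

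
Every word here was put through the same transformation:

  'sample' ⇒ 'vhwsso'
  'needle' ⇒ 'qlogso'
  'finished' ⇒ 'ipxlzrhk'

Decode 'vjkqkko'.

It's a Vigenère-style cipher with numeric key [3,7,10]: position i shifts by key[i mod 3].
Reversing it on vjkqkko: v−3=s, j−7=c, k−10=a, q−3=n, k−7=d, k−10=a, o−3=l.

scandal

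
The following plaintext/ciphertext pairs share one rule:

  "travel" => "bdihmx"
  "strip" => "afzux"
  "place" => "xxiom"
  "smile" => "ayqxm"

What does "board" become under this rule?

jaidl

Shifts by position in travel: pos 0: t→b (+8), pos 1: r→d (+12), pos 2: a→i (+8), pos 3: v→h (+12) — repeating every 2. It's a Vigenère-style cipher with numeric key [8,12]: position i shifts by key[i mod 2].
For board: b+8=j, o+12=a, a+8=i, r+12=d, d+8=l.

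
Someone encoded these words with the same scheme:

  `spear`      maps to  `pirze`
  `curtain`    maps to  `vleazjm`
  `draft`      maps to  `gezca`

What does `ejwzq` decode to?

rival

s(18)→p(15) and p(15)→i(8) fit y≡11x+25 (mod 26); the inverse of 11 mod 26 is 19. Treating letters as 0–25, the rule is x ↦ 11x + 25 (mod 26).
Undoing it on ejwzq: e(4)→19·(4−25)≡17=r; j(9)→19·(9−25)≡8=i; w(22)→19·(22−25)≡21=v; z(25)→19·(25−25)≡0=a; q(16)→19·(16−25)≡11=l (all mod 26).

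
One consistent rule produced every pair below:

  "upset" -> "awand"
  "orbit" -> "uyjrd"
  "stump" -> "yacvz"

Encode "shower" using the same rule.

In upset: u→a is +6, p→w is +7, s→a is +8, e→n is +9 — the shift increases by 1 each position. The shift increases by 1 at each position, starting from +6: 6, 7, 8, ….
On shower: s+6=y, h+7=o, o+8=w, w+9=f, e+10=o, r+11=c.

yowfoc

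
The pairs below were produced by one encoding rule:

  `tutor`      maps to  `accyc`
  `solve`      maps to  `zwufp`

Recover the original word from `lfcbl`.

extra

Each letter shifts forward by (position + 7), i.e. 7, 8, 9, … — the shift grows by one for each successive letter.
Undoing it on lfcbl: l−7=e, f−8=x, c−9=t, b−10=r, l−11=a.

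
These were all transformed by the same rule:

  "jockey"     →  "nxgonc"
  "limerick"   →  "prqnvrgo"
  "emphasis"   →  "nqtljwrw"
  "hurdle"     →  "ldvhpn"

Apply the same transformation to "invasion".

The shift depends on letter class: consonant j→n is +4, but vowel o→x is +9. Vowels shift forward by 9 and consonants shift forward by 4.
On invasion: i(vowel)+9=r, n(cons)+4=r, v(cons)+4=z, a(vowel)+9=j, s(cons)+4=w, i(vowel)+9=r, o(vowel)+9=x, n(cons)+4=r.

rrzjwrxr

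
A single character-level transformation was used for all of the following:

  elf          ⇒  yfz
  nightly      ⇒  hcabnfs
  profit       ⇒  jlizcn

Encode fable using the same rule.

Compare letters: e→y is +20, l→f is +20, f→z is +20 — a constant shift. Each letter is shifted forward by 20 in the alphabet (a Caesar shift of +20).
For fable: f+20=z, a+20=u, b+20=v, l+20=f, e+20=y.

zuvfy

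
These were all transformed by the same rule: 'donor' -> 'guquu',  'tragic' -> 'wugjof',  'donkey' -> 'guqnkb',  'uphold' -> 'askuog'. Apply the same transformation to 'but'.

eaw

The shift depends on letter class: consonant d→g is +3, but vowel o→u is +6. Vowels shift forward by 6 and consonants shift forward by 3.
Applying it to but: b(cons)+3=e, u(vowel)+6=a, t(cons)+3=w.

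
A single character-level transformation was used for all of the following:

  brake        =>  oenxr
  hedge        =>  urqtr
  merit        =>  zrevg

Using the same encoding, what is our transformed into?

Every letter moves 13 places later in the alphabet, wrapping around z→a.
On our: o+13=b, u+13=h, r+13=e.

bhe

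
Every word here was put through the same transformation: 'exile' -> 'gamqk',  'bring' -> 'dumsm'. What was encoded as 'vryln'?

tough

The shift increases by 1 at each position, starting from +2: 2, 3, 4, ….
Decoding vryln: v−2=t, r−3=o, y−4=u, l−5=g, n−6=h.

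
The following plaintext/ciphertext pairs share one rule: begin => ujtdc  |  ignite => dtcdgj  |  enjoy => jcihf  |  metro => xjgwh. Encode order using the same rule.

hwejw

b(1)→u(20) and e(4)→j(9) fit y≡5x+15 (mod 26); the inverse of 5 mod 26 is 21. Treating letters as 0–25, the rule is x ↦ 5x + 15 (mod 26).
Applying it to order: o(14)→5·14+15≡7=h; r(17)→5·17+15≡22=w; d(3)→5·3+15≡4=e; e(4)→5·4+15≡9=j; r(17)→5·17+15≡22=w (all mod 26).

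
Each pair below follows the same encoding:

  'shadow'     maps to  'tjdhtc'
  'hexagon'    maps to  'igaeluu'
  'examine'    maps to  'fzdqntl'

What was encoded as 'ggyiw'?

In shadow: s→t is +1, h→j is +2, a→d is +3, d→h is +4 — the shift increases by 1 each position. Each letter shifts forward by (position + 1), i.e. 1, 2, 3, … — the shift grows by one for each successive letter.
Undoing it on ggyiw: g−1=f, g−2=e, y−3=v, i−4=e, w−5=r.

fever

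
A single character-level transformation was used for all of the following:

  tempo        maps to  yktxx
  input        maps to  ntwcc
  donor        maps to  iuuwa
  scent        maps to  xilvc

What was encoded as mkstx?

In tempo: t→y is +5, e→k is +6, m→t is +7, p→x is +8 — the shift increases by 1 each position. Each letter shifts forward by (position + 5), i.e. 5, 6, 7, … — the shift grows by one for each successive letter.
Undoing it on mkstx: m−5=h, k−6=e, s−7=l, t−8=l, x−9=o.

hello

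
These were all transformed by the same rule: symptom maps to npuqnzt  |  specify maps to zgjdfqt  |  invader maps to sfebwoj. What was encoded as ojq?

The output letters match the input read backwards, each shifted +1: symptom reversed is motpmys. Read the word backwards and shift each letter +1.
Decoding ojq: shift back: o−1=n, j−1=i, q−1=p → nip; then reverse → pin.

pin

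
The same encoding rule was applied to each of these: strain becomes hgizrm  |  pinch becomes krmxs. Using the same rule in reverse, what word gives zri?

Each pair mirrors across the alphabet (s↔h, t↔g, r↔i): positions sum to 25. This is the alphabet-reversal cipher (Atbash): a becomes z, b becomes y, etc.
Decoding zri: z↔a, r↔i, i↔r.

air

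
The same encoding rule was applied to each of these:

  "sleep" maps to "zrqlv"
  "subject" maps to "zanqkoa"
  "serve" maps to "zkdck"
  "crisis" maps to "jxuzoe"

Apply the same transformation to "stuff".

A repeating key of period 3 is used — shifts +7, +6, +12 over and over.
On stuff: s+7=z, t+6=z, u+12=g, f+7=m, f+6=l.

zzgml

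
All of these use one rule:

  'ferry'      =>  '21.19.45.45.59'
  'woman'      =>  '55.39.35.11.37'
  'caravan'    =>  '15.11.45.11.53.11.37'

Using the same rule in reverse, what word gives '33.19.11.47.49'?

least

f(#6)→21 and e(#5)→19: differences scale by 2, so n = 2·pos + 9. Each letter becomes 2×(its alphabet position, a=1..z=26) + 9.
Undoing it on 33.19.11.47.49: 33→(33−9)÷2=12=l, 19→(19−9)÷2=5=e, 11→(11−9)÷2=1=a, 47→(47−9)÷2=19=s, 49→(49−9)÷2=20=t.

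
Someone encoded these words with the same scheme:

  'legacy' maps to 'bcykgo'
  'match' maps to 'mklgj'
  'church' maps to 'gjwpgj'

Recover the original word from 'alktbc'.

This is an affine cipher: with a=0,…,z=25, each position x becomes (11x+10) mod 26.
Undoing it on alktbc: a(0)→19·(0−10)≡18=s; l(11)→19·(11−10)≡19=t; k(10)→19·(10−10)≡0=a; t(19)→19·(19−10)≡15=p; b(1)→19·(1−10)≡11=l; c(2)→19·(2−10)≡4=e (all mod 26).

staple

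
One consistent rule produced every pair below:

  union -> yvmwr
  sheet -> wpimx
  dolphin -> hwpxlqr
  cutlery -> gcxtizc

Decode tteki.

place

Shifts by position in union: pos 0: u→y (+4), pos 1: n→v (+8), pos 2: i→m (+4), pos 3: o→w (+8) — repeating every 2. It's a Vigenère-style cipher with numeric key [4,8]: position i shifts by key[i mod 2].
Decoding tteki: t−4=p, t−8=l, e−4=a, k−8=c, i−4=e.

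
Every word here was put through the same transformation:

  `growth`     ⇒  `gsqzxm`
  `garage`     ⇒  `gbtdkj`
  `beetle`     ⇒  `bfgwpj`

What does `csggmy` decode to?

Each letter shifts forward by its position index (0, 1, 2, …) — the shift grows by one for each successive letter.
Reversing it on csggmy: c−0=c, s−1=r, g−2=e, g−3=d, m−4=i, y−5=t.

credit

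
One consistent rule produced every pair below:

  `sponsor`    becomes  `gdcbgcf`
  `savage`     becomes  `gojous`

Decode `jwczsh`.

violet

Compare letters: s→g is +14, p→d is +14, o→c is +14 — a constant shift. Each letter is shifted forward by 14 in the alphabet (a Caesar shift of +14).
Undoing it on jwczsh: j−14=v, w−14=i, c−14=o, z−14=l, s−14=e, h−14=t.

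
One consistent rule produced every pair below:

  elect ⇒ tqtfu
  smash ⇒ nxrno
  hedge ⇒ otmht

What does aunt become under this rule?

rbeu

e(4)→t(19) and l(11)→q(16) fit y≡7x+17 (mod 26); the inverse of 7 mod 26 is 15. This is an affine cipher: with a=0,…,z=25, each position x becomes (7x+17) mod 26.
On aunt: a(0)→7·0+17≡17=r; u(20)→7·20+17≡1=b; n(13)→7·13+17≡4=e; t(19)→7·19+17≡20=u (all mod 26).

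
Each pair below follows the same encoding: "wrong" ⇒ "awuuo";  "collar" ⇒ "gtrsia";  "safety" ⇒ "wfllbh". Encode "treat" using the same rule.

In wrong: w→a is +4, r→w is +5, o→u is +6, n→u is +7 — the shift increases by 1 each position. Each letter shifts forward by (position + 4), i.e. 4, 5, 6, … — the shift grows by one for each successive letter.
Applying it to treat: t+4=x, r+5=w, e+6=k, a+7=h, t+8=b.

xwkhb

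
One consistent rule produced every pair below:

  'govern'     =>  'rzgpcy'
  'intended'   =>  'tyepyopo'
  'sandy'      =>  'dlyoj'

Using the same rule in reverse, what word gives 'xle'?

Compare letters: g→r is +11, o→z is +11, v→g is +11 — a constant shift. It's a constant shift of +11 (ROT11).
Undoing it on xle: x−11=m, l−11=a, e−11=t.

mat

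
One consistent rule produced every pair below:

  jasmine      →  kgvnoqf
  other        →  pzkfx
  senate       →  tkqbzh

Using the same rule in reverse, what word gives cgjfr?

bagel

Shifts by position in jasmine: pos 0: j→k (+1), pos 1: a→g (+6), pos 2: s→v (+3), pos 3: m→n (+1), pos 4: i→o (+6), pos 5: n→q (+3) — repeating every 3. A repeating key of period 3 is used — shifts +1, +6, +3 over and over.
Undoing it on cgjfr: c−1=b, g−6=a, j−3=g, f−1=e, r−6=l.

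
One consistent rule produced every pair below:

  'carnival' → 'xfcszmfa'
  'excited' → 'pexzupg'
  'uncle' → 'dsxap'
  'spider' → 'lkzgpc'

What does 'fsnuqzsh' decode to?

anything

c(2)→x(23) and a(0)→f(5) fit y≡9x+5 (mod 26); the inverse of 9 mod 26 is 3. Treating letters as 0–25, the rule is x ↦ 9x + 5 (mod 26).
Decoding fsnuqzsh: f(5)→3·(5−5)≡0=a; s(18)→3·(18−5)≡13=n; n(13)→3·(13−5)≡24=y; u(20)→3·(20−5)≡19=t; q(16)→3·(16−5)≡7=h; z(25)→3·(25−5)≡8=i; s(18)→3·(18−5)≡13=n; h(7)→3·(7−5)≡6=g (all mod 26).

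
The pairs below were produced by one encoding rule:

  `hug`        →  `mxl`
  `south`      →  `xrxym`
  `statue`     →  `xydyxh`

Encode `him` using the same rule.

mlr

The shift depends on letter class: consonant h→m is +5, but vowel u→x is +3. Vowels shift forward by 3 and consonants shift forward by 5.
For him: h(cons)+5=m, i(vowel)+3=l, m(cons)+5=r.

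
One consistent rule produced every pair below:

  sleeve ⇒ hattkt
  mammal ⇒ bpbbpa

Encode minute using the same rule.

Compare letters: s→h is +15, l→a is +15, e→t is +15 — a constant shift. It's a constant shift of +15 (ROT15).
Applying it to minute: m+15=b, i+15=x, n+15=c, u+15=j, t+15=i, e+15=t.

bxcjit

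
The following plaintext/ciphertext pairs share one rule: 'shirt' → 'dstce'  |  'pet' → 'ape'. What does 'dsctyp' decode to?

shrine

Compare letters: s→d is +11, h→s is +11, i→t is +11 — a constant shift. Every letter moves 11 places later in the alphabet, wrapping around z→a.
Undoing it on dsctyp: d−11=s, s−11=h, c−11=r, t−11=i, y−11=n, p−11=e.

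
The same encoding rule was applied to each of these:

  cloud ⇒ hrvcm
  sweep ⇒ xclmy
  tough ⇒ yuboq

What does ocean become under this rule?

In cloud: c→h is +5, l→r is +6, o→v is +7, u→c is +8 — the shift increases by 1 each position. Letter i (0-indexed) is shifted by i+5, so successive shifts are 5, 6, 7, ….
For ocean: o+5=t, c+6=i, e+7=l, a+8=i, n+9=w.

tiliw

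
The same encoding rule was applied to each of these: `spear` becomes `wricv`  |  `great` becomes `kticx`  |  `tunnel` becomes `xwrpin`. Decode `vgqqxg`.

remote

The shifts repeat in a cycle of length 2: positions 0,1,… shift by +4, +2, then the pattern repeats.
Decoding vgqqxg: v−4=r, g−2=e, q−4=m, q−2=o, x−4=t, g−2=e.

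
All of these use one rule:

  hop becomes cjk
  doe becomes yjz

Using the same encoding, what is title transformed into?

odogz

Compare letters: h→c is +21, o→j is +21, p→k is +21 — a constant shift. Each letter is shifted forward by 21 in the alphabet (a Caesar shift of +21).
Applying it to title: t+21=o, i+21=d, t+21=o, l+21=g, e+21=z.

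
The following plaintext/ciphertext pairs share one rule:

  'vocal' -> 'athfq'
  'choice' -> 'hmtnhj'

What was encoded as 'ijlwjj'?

It's a constant shift of +5 (ROT5).
Decoding ijlwjj: i−5=d, j−5=e, l−5=g, w−5=r, j−5=e, j−5=e.

degree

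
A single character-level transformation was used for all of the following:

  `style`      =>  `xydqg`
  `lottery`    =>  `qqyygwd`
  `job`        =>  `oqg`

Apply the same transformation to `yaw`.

dcb

Vowels shift forward by 2 and consonants shift forward by 5.
On yaw: y(cons)+5=d, a(vowel)+2=c, w(cons)+5=b.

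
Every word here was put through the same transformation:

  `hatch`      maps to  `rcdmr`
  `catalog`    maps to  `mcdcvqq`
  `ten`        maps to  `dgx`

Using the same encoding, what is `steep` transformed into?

cdggz

The shift depends on letter class: consonant h→r is +10, but vowel a→c is +2. Two shifts are in play — +2 for a/e/i/o/u, +10 for every other letter.
On steep: s(cons)+10=c, t(cons)+10=d, e(vowel)+2=g, e(vowel)+2=g, p(cons)+10=z.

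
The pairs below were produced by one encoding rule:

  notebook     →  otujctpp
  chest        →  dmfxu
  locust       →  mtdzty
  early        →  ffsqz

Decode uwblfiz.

Shifts by position in notebook: pos 0: n→o (+1), pos 1: o→t (+5), pos 2: t→u (+1), pos 3: e→j (+5) — repeating every 2. A repeating key of period 2 is used — shifts +1, +5 over and over.
Reversing it on uwblfiz: u−1=t, w−5=r, b−1=a, l−5=g, f−1=e, i−5=d, z−1=y.

tragedy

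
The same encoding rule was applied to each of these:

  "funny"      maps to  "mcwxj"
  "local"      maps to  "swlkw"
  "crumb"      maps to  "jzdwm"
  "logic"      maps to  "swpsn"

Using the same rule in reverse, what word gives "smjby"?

learn

In funny: f→m is +7, u→c is +8, n→w is +9, n→x is +10 — the shift increases by 1 each position. Letter i (0-indexed) is shifted by i+7, so successive shifts are 7, 8, 9, ….
Undoing it on smjby: s−7=l, m−8=e, j−9=a, b−10=r, y−11=n.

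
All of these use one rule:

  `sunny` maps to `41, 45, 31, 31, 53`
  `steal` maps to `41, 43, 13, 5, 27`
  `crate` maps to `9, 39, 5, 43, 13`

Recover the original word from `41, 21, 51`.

With a=1..z=26, the number is 2·pos + 3.
Reversing it on 41, 21, 51: 41→(41−3)÷2=19=s, 21→(21−3)÷2=9=i, 51→(51−3)÷2=24=x.

six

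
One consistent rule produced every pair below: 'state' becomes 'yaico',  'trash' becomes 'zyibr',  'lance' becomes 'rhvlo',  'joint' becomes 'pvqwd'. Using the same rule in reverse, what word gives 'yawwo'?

stone

In state: s→y is +6, t→a is +7, a→i is +8, t→c is +9 — the shift increases by 1 each position. Letter i (0-indexed) is shifted by i+6, so successive shifts are 6, 7, 8, ….
Reversing it on yawwo: y−6=s, a−7=t, w−8=o, w−9=n, o−10=e.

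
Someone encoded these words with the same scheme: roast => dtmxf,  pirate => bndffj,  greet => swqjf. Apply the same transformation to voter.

htfjd

Shifts by position in roast: pos 0: r→d (+12), pos 1: o→t (+5), pos 2: a→m (+12), pos 3: s→x (+5) — repeating every 2. A repeating key of period 2 is used — shifts +12, +5 over and over.
Applying it to voter: v+12=h, o+5=t, t+12=f, e+5=j, r+12=d.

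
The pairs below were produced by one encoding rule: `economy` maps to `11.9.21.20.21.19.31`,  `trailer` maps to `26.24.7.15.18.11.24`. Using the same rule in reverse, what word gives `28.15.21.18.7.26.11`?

violate

e is letter #5 and maps to 11: an offset of 6. The number is (letter's place in the alphabet, a=1) + 6.
Undoing it on 28.15.21.18.7.26.11: 28→(28−6)÷1=22=v, 15→(15−6)÷1=9=i, 21→(21−6)÷1=15=o, 18→(18−6)÷1=12=l, 7→(7−6)÷1=1=a, 26→(26−6)÷1=20=t, 11→(11−6)÷1=5=e.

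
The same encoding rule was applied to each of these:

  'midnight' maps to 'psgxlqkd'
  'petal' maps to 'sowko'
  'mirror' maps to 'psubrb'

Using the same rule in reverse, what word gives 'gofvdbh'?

declare

A repeating key of period 2 is used — shifts +3, +10 over and over.
Undoing it on gofvdbh: g−3=d, o−10=e, f−3=c, v−10=l, d−3=a, b−10=r, h−3=e.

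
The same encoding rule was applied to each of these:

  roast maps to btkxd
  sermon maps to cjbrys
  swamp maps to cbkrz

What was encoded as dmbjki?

The shifts repeat in a cycle of length 2: positions 0,1,… shift by +10, +5, then the pattern repeats.
Undoing it on dmbjki: d−10=t, m−5=h, b−10=r, j−5=e, k−10=a, i−5=d.

thread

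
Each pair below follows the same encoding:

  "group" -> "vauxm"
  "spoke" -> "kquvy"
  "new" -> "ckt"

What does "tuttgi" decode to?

The output letters match the input read backwards, each shifted +6: group reversed is puorg. Read the word backwards and shift each letter +6.
Reversing it on tuttgi: shift back: t−6=n, u−6=o, t−6=n, t−6=n, g−6=a, i−6=c → nonnac; then reverse → cannon.

cannon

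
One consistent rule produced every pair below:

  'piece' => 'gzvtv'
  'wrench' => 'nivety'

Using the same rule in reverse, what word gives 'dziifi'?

mirror

Compare letters: p→g is +17, i→z is +17, e→v is +17 — a constant shift. Every letter moves 17 places later in the alphabet, wrapping around z→a.
Undoing it on dziifi: d−17=m, z−17=i, i−17=r, i−17=r, f−17=o, i−17=r.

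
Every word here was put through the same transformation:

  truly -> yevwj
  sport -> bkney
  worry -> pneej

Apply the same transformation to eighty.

rfliyj

t(19)→y(24) and r(17)→e(4) fit y≡23x+3 (mod 26); the inverse of 23 mod 26 is 17. This is an affine cipher: with a=0,…,z=25, each position x becomes (23x+3) mod 26.
On eighty: e(4)→23·4+3≡17=r; i(8)→23·8+3≡5=f; g(6)→23·6+3≡11=l; h(7)→23·7+3≡8=i; t(19)→23·19+3≡24=y; y(24)→23·24+3≡9=j (all mod 26).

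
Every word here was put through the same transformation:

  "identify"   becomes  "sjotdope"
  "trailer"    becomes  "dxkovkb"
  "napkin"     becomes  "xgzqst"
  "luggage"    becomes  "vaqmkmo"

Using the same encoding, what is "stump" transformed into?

Shifts by position in identify: pos 0: i→s (+10), pos 1: d→j (+6), pos 2: e→o (+10), pos 3: n→t (+6) — repeating every 2. The shifts repeat in a cycle of length 2: positions 0,1,… shift by +10, +6, then the pattern repeats.
On stump: s+10=c, t+6=z, u+10=e, m+6=s, p+10=z.

czesz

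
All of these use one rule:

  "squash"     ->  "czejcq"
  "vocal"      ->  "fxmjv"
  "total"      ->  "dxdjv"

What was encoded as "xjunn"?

naked

Shifts by position in squash: pos 0: s→c (+10), pos 1: q→z (+9), pos 2: u→e (+10), pos 3: a→j (+9) — repeating every 2. A repeating key of period 2 is used — shifts +10, +9 over and over.
Reversing it on xjunn: x−10=n, j−9=a, u−10=k, n−9=e, n−10=d.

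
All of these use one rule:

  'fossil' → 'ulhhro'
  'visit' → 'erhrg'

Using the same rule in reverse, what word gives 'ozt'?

lag

Each pair mirrors across the alphabet (f↔u, o↔l, s↔h): positions sum to 25. Each letter is replaced by its mirror in the alphabet: a↔z, b↔y, c↔x, and so on (the Atbash cipher).
Reversing it on ozt: o↔l, z↔a, t↔g.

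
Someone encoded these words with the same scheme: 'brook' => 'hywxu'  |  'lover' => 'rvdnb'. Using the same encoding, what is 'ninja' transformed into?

In brook: b→h is +6, r→y is +7, o→w is +8, o→x is +9 — the shift increases by 1 each position. Each letter shifts forward by (position + 6), i.e. 6, 7, 8, … — the shift grows by one for each successive letter.
On ninja: n+6=t, i+7=p, n+8=v, j+9=s, a+10=k.

tpvsk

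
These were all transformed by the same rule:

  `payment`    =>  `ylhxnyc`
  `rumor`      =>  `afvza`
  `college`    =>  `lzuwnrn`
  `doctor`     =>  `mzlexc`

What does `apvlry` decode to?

remain

Shifts by position in payment: pos 0: p→y (+9), pos 1: a→l (+11), pos 2: y→h (+9), pos 3: m→x (+11) — repeating every 2. The shifts repeat in a cycle of length 2: positions 0,1,… shift by +9, +11, then the pattern repeats.
Undoing it on apvlry: a−9=r, p−11=e, v−9=m, l−11=a, r−9=i, y−11=n.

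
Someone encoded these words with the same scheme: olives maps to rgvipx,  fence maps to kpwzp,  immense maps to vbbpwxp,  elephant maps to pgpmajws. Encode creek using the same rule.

o(14)→r(17) and l(11)→g(6) fit y≡21x+9 (mod 26); the inverse of 21 mod 26 is 5. Treating letters as 0–25, the rule is x ↦ 21x + 9 (mod 26).
For creek: c(2)→21·2+9≡25=z; r(17)→21·17+9≡2=c; e(4)→21·4+9≡15=p; e(4)→21·4+9≡15=p; k(10)→21·10+9≡11=l (all mod 26).

zcppl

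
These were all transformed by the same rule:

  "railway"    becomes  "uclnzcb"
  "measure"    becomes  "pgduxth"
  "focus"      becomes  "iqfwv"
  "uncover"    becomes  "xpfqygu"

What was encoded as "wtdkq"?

The shifts repeat in a cycle of length 2: positions 0,1,… shift by +3, +2, then the pattern repeats.
Reversing it on wtdkq: w−3=t, t−2=r, d−3=a, k−2=i, q−3=n.

train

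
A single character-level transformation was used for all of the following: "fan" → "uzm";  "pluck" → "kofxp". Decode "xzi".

Letters are reflected about the middle of the alphabet (position → 25−position): Atbash.
Undoing it on xzi: x↔c, z↔a, i↔r.

car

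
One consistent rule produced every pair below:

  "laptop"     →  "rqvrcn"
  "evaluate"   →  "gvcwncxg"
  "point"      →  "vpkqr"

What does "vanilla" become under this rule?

cnnkpcx

The output letters match the input read backwards, each shifted +2: laptop reversed is potpal. The word is reversed, then every letter is shifted forward by 2.
Applying it to vanilla: reverse → allinav; then shift: a+2=c, l+2=n, l+2=n, i+2=k, n+2=p, a+2=c, v+2=x.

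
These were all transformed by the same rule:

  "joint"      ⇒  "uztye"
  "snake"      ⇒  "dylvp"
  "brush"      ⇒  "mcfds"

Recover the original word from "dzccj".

Each letter is shifted forward by 11 in the alphabet (a Caesar shift of +11).
Undoing it on dzccj: d−11=s, z−11=o, c−11=r, c−11=r, j−11=y.

sorry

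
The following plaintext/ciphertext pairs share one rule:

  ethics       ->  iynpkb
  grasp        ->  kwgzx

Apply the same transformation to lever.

In ethics: e→i is +4, t→y is +5, h→n is +6, i→p is +7 — the shift increases by 1 each position. The shift increases by 1 at each position, starting from +4: 4, 5, 6, ….
On lever: l+4=p, e+5=j, v+6=b, e+7=l, r+8=z.

pjblz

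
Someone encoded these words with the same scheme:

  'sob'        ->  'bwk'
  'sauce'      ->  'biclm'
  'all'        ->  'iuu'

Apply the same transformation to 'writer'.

faqcma

The shift depends on letter class: consonant s→b is +9, but vowel o→w is +8. Vowels shift forward by 8 and consonants shift forward by 9.
On writer: w(cons)+9=f, r(cons)+9=a, i(vowel)+8=q, t(cons)+9=c, e(vowel)+8=m, r(cons)+9=a.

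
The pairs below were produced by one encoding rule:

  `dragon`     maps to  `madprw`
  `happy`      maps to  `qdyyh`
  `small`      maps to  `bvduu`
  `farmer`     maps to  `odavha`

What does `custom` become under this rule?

Vowels shift forward by 3 and consonants shift forward by 9.
On custom: c(cons)+9=l, u(vowel)+3=x, s(cons)+9=b, t(cons)+9=c, o(vowel)+3=r, m(cons)+9=v.

lxbcrv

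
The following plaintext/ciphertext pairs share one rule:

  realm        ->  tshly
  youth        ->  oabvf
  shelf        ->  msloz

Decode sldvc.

The output letters match the input read backwards, each shifted +7: realm reversed is mlaer. Two steps: reverse the string, then apply a Caesar shift of +7.
Decoding sldvc: shift back: s−7=l, l−7=e, d−7=w, v−7=o, c−7=v → lewov; then reverse → vowel.

vowel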